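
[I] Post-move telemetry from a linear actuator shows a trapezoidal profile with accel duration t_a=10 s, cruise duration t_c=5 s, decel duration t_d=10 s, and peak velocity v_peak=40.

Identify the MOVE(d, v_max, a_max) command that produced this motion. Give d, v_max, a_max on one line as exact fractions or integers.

a_max = 40/10 = 4
d_a = ½·40·10 = 200; d_c = 40·5 = 200
d = 2·200 + 200 = 600
t_c = 5 > 0 so v_max = 40

d=600 v_max=40 a_max=4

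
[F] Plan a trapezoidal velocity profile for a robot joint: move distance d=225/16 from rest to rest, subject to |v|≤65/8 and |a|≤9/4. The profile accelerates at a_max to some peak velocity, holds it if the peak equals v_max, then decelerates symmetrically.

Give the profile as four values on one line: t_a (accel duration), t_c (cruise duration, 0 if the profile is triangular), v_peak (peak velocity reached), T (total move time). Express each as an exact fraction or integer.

t_a=5/2 t_c=0 v_peak=45/8 T=5

vₘ²/aₘ = (65/8)²/(9/4) = 4225/144
225/16 < 4225/144 ⇒ no cruise
v_peak = √(225/16·9/4) = √(2025/64) = 45/8
t_a = (45/8)/(9/4) = 5/2; t_c = 0
T = 2·5/2 = 5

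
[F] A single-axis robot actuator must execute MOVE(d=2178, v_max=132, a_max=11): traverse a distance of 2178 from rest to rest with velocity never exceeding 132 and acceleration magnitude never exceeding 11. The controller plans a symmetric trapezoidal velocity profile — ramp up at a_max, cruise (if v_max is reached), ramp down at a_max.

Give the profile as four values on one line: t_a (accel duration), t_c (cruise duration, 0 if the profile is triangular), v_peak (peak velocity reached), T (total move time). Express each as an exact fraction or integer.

v_max²/a_max = 132²/11 = 1584
2178 ≥ 1584 ⇒ cruise phase
t_a = 132/11 = 12; v_peak = 132
d_cruise = 2178 − 1584 = 594; t_c = 594/132 = 9/2
T = 2·12 + 9/2 = 57/2

t_a=12 t_c=9/2 v_peak=132 T=57/2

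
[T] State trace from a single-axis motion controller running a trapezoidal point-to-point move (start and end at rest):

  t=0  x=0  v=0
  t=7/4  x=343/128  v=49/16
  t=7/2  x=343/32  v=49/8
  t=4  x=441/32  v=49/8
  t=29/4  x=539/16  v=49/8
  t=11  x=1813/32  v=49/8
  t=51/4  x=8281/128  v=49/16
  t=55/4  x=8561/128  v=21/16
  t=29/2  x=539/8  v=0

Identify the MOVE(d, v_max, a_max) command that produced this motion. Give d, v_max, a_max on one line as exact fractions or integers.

d=539/8 v_max=49/8 a_max=7/4

final state: t=29/2, x=539/8, v=0 → d = 539/8
a_max = (49/16−0)/(7/4−0) = 7/4
max v = 49/8 over t∈[7/2,11] → v_max = 49/8
check: 49/8·(7/2+15/2) = 539/8 ✓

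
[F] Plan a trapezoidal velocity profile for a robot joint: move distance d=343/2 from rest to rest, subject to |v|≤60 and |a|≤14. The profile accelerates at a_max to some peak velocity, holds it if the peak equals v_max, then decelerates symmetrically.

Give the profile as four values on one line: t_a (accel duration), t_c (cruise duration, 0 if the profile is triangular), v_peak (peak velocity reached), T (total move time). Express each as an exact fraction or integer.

t_a=7/2 t_c=0 v_peak=49 T=7

vₘ²/aₘ = 60²/14 = 1800/7
343/2 < 1800/7 ⇒ no cruise
v_peak = √(343/2·14) = √2401 = 49
t_a = 49/14 = 7/2; t_c = 0
T = 2·7/2 = 7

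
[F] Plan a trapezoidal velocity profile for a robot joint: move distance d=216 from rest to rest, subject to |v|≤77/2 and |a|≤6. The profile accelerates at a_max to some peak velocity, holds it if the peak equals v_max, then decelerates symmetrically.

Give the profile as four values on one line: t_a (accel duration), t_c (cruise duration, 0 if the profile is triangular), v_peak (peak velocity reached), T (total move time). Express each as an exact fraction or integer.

vₘ²/aₘ = (77/2)²/6 = 5929/24
216 < 5929/24 ⇒ no cruise
v_peak = √(216·6) = √1296 = 36
t_a = 36/6 = 6; t_c = 0
T = 2·6 = 12

t_a=6 t_c=0 v_peak=36 T=12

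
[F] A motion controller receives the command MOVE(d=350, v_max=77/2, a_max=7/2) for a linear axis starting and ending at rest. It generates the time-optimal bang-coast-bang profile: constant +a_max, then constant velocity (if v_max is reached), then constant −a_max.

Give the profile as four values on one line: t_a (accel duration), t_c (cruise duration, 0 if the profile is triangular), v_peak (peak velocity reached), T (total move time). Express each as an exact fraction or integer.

(v_max)²/a_max = (77/2)²/(7/2) = 847/2
350 < 847/2 so t_c = 0
v_peak = √(350·7/2) = √1225 = 35
t_a = 35/(7/2) = 10; t_c = 0
T = 2·10 = 20

t_a=10 t_c=0 v_peak=35 T=20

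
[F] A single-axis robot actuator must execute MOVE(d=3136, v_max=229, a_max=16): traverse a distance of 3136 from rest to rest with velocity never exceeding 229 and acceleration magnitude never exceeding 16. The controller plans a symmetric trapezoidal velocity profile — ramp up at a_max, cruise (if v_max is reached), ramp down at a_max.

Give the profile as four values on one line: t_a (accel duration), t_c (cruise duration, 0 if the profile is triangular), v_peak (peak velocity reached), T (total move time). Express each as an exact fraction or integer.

t_a=14 t_c=0 v_peak=224 T=28

vₘ²/aₘ = 229²/16 = 52441/16
3136 < 52441/16 so t_c = 0
v_peak = √(3136·16) = √50176 = 224
t_a = 224/16 = 14; t_c = 0
T = 2·14 = 28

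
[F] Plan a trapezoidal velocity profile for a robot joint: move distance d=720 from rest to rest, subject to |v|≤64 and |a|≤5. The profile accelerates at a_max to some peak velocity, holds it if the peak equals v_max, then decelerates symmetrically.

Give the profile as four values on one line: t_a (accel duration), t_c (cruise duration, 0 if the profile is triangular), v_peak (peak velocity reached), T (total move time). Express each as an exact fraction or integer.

t_a=12 t_c=0 v_peak=60 T=24

vₘ²/aₘ = 64²/5 = 4096/5
720 < 4096/5 ⇒ no cruise
v_peak = √(720·5) = √3600 = 60
t_a = 60/5 = 12; t_c = 0
T = 2·12 = 24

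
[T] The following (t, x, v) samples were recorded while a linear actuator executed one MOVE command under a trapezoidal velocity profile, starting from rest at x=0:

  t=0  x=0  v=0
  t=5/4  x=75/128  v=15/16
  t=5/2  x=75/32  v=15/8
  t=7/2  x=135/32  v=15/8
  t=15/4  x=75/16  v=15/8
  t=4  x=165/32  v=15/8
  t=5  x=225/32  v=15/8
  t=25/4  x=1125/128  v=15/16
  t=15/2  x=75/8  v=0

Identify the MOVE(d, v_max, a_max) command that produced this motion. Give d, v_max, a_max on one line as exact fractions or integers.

final state: t=15/2, x=75/8, v=0 → d = 75/8
a_max = (15/16−0)/(5/4−0) = 3/4
max v = 15/8 over t∈[5/2,5] → v_max = 15/8
check: 15/8·(5/2+5/2) = 75/8 ✓

d=75/8 v_max=15/8 a_max=3/4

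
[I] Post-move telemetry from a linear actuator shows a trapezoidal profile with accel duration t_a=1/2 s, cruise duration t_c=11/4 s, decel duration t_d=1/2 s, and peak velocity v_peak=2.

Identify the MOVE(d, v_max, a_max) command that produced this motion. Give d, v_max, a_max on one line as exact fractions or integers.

d=13/2 v_max=2 a_max=4

a_max = 2/(1/2) = 4
d_a = ½·2·1/2 = 1/2; d_c = 2·11/4 = 11/2
d = 2·1/2 + 11/2 = 13/2
t_c = 11/4 > 0 → v_max = v_peak = 2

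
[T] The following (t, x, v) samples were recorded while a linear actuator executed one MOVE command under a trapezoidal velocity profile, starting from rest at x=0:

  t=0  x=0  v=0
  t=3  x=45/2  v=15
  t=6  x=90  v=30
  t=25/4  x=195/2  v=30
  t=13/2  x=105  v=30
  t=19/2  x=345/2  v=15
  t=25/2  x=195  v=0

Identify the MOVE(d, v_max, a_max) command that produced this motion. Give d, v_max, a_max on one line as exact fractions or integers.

d=195 v_max=30 a_max=5

final state: t=25/2, x=195, v=0 → d = 195
a_max = (15−0)/(3−0) = 5
max v = 30 over t∈[6,13/2] → v_max = 30
check: 30·(6+1/2) = 195 ✓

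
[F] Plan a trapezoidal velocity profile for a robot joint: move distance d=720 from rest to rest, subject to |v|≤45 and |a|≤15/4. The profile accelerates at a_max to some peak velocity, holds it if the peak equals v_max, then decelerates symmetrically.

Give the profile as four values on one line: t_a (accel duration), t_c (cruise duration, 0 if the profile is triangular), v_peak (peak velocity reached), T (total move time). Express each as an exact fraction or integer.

v_max²/a_max = 45²/(15/4) = 540
720 ≥ 540 → trapezoidal
t_a = 45/(15/4) = 12; v_peak = 45
d_cruise = 720 − 540 = 180; t_c = 180/45 = 4
T = 2·12 + 4 = 28

t_a=12 t_c=4 v_peak=45 T=28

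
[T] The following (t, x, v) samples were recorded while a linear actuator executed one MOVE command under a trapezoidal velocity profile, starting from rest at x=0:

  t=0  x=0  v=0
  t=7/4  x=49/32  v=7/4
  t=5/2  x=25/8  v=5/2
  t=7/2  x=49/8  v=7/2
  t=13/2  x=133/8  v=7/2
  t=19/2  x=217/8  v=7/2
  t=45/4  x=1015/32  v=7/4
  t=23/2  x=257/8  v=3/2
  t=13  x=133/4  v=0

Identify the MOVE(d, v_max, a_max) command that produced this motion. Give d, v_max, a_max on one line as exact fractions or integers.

d=133/4 v_max=7/2 a_max=1

final state: t=13, x=133/4, v=0 → d = 133/4
a_max = (7/4−0)/(7/4−0) = 1
max v = 7/2 over t∈[7/2,19/2] → v_max = 7/2
check: 7/2·(7/2+6) = 133/4 ✓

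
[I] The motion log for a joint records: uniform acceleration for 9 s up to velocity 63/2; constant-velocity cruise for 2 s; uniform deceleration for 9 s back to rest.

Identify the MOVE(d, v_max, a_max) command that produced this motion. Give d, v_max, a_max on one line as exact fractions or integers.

d=693/2 v_max=63/2 a_max=7/2

a_max = (63/2)/9 = 7/2
d_a = ½·63/2·9 = 567/4; d_c = 63/2·2 = 63
d = 2·567/4 + 63 = 693/2
t_c = 2 > 0 → v_max = v_peak = 63/2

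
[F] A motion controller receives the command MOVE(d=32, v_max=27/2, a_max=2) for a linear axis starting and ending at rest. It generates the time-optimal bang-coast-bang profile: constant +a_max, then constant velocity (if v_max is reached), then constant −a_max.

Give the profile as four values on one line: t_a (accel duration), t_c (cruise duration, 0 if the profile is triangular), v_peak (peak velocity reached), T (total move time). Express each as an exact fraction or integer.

v_max²/a_max = (27/2)²/2 = 729/8
32 < 729/8 → triangular
v_peak = √(32·2) = √64 = 8
t_a = 8/2 = 4; t_c = 0
T = 2·4 = 8

t_a=4 t_c=0 v_peak=8 T=8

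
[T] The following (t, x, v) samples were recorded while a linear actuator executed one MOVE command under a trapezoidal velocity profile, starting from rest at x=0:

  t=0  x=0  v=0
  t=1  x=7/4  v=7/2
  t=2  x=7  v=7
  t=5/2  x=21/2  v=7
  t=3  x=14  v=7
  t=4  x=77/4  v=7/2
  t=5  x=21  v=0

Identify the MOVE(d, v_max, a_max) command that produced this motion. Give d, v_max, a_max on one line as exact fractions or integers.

d=21 v_max=7 a_max=7/2

final state: t=5, x=21, v=0 → d = 21
a_max = (7/2−0)/(1−0) = 7/2
max v = 7 over t∈[2,3] → v_max = 7
check: 7·(2+1) = 21 ✓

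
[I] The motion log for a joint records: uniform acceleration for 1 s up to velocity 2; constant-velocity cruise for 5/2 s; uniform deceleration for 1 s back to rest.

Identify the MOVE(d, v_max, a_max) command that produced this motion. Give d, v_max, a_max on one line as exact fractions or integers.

a_max = 2/1 = 2
d_a = ½·2·1 = 1; d_c = 2·5/2 = 5
d = 2·1 + 5 = 7
t_c = 5/2 > 0 so v_max = 2

d=7 v_max=2 a_max=2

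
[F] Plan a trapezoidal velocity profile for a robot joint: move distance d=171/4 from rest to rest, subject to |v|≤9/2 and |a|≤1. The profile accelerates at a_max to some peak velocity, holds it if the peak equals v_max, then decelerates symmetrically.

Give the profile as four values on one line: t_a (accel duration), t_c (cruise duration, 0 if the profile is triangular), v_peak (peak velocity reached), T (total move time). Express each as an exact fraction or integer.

t_a=9/2 t_c=5 v_peak=9/2 T=14

v_max²/a_max = (9/2)²/1 = 81/4
171/4 ≥ 81/4 → trapezoidal
t_a = (9/2)/1 = 9/2; v_peak = 9/2
d_cruise = 171/4 − 81/4 = 45/2; t_c = (45/2)/(9/2) = 5
T = 2·9/2 + 5 = 14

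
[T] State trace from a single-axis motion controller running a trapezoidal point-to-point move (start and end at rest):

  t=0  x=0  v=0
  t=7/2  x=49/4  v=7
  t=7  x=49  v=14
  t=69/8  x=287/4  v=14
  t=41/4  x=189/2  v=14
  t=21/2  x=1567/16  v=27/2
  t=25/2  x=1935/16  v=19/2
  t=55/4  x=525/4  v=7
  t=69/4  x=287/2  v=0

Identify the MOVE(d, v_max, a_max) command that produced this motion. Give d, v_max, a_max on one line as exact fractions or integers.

final state: t=69/4, x=287/2, v=0 → d = 287/2
a_max = (7−0)/(7/2−0) = 2
max v = 14 over t∈[7,41/4] → v_max = 14
check: 14·(7+13/4) = 287/2 ✓

d=287/2 v_max=14 a_max=2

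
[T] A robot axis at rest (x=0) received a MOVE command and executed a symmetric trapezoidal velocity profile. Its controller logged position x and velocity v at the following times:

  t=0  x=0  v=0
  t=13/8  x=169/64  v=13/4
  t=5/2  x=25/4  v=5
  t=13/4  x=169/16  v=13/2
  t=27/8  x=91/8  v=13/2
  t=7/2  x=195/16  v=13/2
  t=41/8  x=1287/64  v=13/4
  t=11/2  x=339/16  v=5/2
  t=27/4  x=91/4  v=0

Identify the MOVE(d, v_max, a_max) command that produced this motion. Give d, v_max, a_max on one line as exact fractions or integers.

final state: t=27/4, x=91/4, v=0 → d = 91/4
a_max = (13/4−0)/(13/8−0) = 2
max v = 13/2 over t∈[13/4,7/2] → v_max = 13/2
check: 13/2·(13/4+1/4) = 91/4 ✓

d=91/4 v_max=13/2 a_max=2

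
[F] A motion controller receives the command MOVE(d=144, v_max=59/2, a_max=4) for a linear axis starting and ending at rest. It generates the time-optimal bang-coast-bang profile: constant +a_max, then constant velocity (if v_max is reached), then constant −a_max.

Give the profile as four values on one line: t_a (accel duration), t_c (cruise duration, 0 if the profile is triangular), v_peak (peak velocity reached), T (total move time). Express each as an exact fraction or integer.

t_a=6 t_c=0 v_peak=24 T=12

v_max²/a_max = (59/2)²/4 = 3481/16
144 < 3481/16 ⇒ no cruise
v_peak = √(144·4) = √576 = 24
t_a = 24/4 = 6; t_c = 0
T = 2·6 = 12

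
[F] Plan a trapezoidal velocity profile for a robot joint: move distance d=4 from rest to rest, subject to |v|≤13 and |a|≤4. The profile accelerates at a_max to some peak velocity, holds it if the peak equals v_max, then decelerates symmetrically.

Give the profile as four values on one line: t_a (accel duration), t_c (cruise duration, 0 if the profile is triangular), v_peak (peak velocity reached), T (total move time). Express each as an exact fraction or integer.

t_a=1 t_c=0 v_peak=4 T=2

vₘ²/aₘ = 13²/4 = 169/4
4 < 169/4 so t_c = 0
v_peak = √(4·4) = √16 = 4
t_a = 4/4 = 1; t_c = 0
T = 2·1 = 2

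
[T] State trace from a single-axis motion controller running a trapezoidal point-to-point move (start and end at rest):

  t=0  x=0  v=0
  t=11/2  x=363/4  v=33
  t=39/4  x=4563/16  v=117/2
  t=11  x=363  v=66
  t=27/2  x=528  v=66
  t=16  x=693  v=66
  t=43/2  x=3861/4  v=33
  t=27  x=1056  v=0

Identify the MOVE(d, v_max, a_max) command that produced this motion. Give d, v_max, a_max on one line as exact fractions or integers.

d=1056 v_max=66 a_max=6

final state: t=27, x=1056, v=0 → d = 1056
a_max = (33−0)/(11/2−0) = 6
max v = 66 over t∈[11,16] → v_max = 66
check: 66·(11+5) = 1056 ✓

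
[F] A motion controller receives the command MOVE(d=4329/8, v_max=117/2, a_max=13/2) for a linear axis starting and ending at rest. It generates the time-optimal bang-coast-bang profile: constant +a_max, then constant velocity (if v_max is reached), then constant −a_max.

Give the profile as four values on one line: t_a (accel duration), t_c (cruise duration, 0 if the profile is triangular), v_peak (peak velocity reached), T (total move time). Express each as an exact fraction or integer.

v_max²/a_max = (117/2)²/(13/2) = 1053/2
4329/8 ≥ 1053/2 ⇒ cruise phase
t_a = (117/2)/(13/2) = 9; v_peak = 117/2
d_cruise = 4329/8 − 1053/2 = 117/8; t_c = (117/8)/(117/2) = 1/4
T = 2·9 + 1/4 = 73/4

t_a=9 t_c=1/4 v_peak=117/2 T=73/4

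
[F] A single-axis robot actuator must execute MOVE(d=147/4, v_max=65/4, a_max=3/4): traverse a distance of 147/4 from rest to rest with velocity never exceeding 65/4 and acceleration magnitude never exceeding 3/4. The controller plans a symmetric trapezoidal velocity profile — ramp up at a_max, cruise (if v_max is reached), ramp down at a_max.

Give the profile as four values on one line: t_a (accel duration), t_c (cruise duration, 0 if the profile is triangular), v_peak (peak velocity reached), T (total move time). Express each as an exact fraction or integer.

t_a=7 t_c=0 v_peak=21/4 T=14

v_max²/a_max = (65/4)²/(3/4) = 4225/12
147/4 < 4225/12 ⇒ no cruise
v_peak = √(147/4·3/4) = √(441/16) = 21/4
t_a = (21/4)/(3/4) = 7; t_c = 0
T = 2·7 = 14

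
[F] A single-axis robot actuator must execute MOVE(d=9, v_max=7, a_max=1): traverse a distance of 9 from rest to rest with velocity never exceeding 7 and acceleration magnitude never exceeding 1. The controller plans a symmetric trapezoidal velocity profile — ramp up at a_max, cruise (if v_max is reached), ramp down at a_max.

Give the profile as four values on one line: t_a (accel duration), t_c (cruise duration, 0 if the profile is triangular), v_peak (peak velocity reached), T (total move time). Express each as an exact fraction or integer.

(v_max)²/a_max = 7²/1 = 49
9 < 49 ⇒ no cruise
v_peak = √(9·1) = √9 = 3
t_a = 3/1 = 3; t_c = 0
T = 2·3 = 6

t_a=3 t_c=0 v_peak=3 T=6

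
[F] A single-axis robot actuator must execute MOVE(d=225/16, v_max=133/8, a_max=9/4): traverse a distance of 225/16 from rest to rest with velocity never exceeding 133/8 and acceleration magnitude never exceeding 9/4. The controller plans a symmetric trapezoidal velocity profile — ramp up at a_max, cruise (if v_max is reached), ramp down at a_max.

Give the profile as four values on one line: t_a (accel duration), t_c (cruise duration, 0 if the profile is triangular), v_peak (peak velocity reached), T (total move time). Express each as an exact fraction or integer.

vₘ²/aₘ = (133/8)²/(9/4) = 17689/144
225/16 < 17689/144 so t_c = 0
v_peak = √(225/16·9/4) = √(2025/64) = 45/8
t_a = (45/8)/(9/4) = 5/2; t_c = 0
T = 2·5/2 = 5

t_a=5/2 t_c=0 v_peak=45/8 T=5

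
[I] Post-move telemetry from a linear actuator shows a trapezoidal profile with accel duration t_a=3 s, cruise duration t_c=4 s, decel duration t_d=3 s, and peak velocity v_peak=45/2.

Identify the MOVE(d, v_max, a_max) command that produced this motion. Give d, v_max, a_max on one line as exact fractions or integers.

a_max = (45/2)/3 = 15/2
d_a = ½·45/2·3 = 135/4; d_c = 45/2·4 = 90
d = 2·135/4 + 90 = 315/2
t_c = 4 > 0 ⇒ limit active, v_max = 45/2

d=315/2 v_max=45/2 a_max=15/2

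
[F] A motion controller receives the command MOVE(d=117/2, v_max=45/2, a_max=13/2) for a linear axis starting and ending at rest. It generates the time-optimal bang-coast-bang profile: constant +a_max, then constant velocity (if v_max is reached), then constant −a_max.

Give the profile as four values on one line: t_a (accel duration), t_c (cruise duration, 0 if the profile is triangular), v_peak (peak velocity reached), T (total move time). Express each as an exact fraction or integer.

v_max²/a_max = (45/2)²/(13/2) = 2025/26
117/2 < 2025/26 → triangular
v_peak = √(117/2·13/2) = √(1521/4) = 39/2
t_a = (39/2)/(13/2) = 3; t_c = 0
T = 2·3 = 6

t_a=3 t_c=0 v_peak=39/2 T=6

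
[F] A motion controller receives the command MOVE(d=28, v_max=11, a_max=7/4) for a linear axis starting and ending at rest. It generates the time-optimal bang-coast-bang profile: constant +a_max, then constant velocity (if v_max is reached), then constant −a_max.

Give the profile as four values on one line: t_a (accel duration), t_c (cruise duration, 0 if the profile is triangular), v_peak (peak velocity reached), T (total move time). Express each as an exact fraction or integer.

v_max²/a_max = 11²/(7/4) = 484/7
28 < 484/7 so t_c = 0
v_peak = √(28·7/4) = √49 = 7
t_a = 7/(7/4) = 4; t_c = 0
T = 2·4 = 8

t_a=4 t_c=0 v_peak=7 T=8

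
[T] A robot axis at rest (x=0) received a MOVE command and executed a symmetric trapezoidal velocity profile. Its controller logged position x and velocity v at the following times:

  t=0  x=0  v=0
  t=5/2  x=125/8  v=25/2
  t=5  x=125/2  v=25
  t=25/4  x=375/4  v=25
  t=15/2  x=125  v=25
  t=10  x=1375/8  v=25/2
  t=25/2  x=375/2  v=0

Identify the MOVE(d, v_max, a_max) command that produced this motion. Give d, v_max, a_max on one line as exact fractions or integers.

final state: t=25/2, x=375/2, v=0 → d = 375/2
a_max = (25/2−0)/(5/2−0) = 5
max v = 25 over t∈[5,15/2] → v_max = 25
check: 25·(5+5/2) = 375/2 ✓

d=375/2 v_max=25 a_max=5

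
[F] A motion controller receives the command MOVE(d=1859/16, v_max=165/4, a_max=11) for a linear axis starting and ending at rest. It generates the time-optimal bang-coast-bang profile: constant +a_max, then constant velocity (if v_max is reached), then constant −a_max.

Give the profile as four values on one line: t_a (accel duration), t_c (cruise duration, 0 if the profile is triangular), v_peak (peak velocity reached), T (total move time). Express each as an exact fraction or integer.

t_a=13/4 t_c=0 v_peak=143/4 T=13/2

v_max²/a_max = (165/4)²/11 = 2475/16
1859/16 < 2475/16 ⇒ no cruise
v_peak = √(1859/16·11) = √(20449/16) = 143/4
t_a = (143/4)/11 = 13/4; t_c = 0
T = 2·13/4 = 13/2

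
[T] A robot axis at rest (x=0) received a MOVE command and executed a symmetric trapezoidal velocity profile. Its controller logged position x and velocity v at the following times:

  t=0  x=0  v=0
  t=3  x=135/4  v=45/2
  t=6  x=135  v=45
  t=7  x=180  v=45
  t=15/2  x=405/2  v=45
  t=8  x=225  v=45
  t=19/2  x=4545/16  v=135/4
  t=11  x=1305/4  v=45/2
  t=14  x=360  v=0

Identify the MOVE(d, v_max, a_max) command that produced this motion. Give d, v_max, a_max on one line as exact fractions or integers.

final state: t=14, x=360, v=0 → d = 360
a_max = (45/2−0)/(3−0) = 15/2
max v = 45 over t∈[6,8] → v_max = 45
check: 45·(6+2) = 360 ✓

d=360 v_max=45 a_max=15/2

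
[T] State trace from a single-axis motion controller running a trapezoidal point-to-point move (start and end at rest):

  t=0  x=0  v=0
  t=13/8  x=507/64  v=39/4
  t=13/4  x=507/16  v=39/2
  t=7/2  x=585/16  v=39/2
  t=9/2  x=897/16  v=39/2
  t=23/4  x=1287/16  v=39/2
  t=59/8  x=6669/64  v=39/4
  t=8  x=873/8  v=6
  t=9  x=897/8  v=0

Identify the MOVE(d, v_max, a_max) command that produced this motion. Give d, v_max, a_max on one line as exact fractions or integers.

final state: t=9, x=897/8, v=0 → d = 897/8
a_max = (39/4−0)/(13/8−0) = 6
max v = 39/2 over t∈[13/4,23/4] → v_max = 39/2
check: 39/2·(13/4+5/2) = 897/8 ✓

d=897/8 v_max=39/2 a_max=6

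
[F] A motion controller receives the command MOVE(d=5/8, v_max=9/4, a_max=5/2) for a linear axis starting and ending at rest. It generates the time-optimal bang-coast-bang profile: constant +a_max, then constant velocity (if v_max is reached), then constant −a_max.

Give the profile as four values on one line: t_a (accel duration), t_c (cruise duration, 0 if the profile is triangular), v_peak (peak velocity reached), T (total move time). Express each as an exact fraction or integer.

t_a=1/2 t_c=0 v_peak=5/4 T=1

(v_max)²/a_max = (9/4)²/(5/2) = 81/40
5/8 < 81/40 → triangular
v_peak = √(5/8·5/2) = √(25/16) = 5/4
t_a = (5/4)/(5/2) = 1/2; t_c = 0
T = 2·1/2 = 1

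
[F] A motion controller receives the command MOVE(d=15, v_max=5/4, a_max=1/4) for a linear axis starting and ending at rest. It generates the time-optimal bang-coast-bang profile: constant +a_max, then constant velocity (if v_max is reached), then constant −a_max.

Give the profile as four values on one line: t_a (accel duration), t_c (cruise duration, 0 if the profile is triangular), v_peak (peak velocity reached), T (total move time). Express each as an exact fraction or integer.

v_max²/a_max = (5/4)²/(1/4) = 25/4
15 ≥ 25/4 so v_max reached
t_a = (5/4)/(1/4) = 5; v_peak = 5/4
d_cruise = 15 − 25/4 = 35/4; t_c = (35/4)/(5/4) = 7
T = 2·5 + 7 = 17

t_a=5 t_c=7 v_peak=5/4 T=17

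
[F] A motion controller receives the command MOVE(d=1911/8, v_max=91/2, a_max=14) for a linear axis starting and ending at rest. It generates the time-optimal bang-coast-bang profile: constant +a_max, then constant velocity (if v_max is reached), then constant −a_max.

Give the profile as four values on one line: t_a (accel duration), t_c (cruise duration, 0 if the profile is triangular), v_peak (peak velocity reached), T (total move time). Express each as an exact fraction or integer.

t_a=13/4 t_c=2 v_peak=91/2 T=17/2

v_max²/a_max = (91/2)²/14 = 1183/8
1911/8 ≥ 1183/8 so v_max reached
t_a = (91/2)/14 = 13/4; v_peak = 91/2
d_cruise = 1911/8 − 1183/8 = 91; t_c = 91/(91/2) = 2
T = 2·13/4 + 2 = 17/2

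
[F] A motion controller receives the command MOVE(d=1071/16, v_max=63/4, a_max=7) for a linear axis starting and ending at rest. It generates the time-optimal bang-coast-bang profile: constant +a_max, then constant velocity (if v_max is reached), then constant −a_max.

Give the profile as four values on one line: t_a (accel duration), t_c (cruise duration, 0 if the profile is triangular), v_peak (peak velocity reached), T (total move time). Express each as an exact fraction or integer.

t_a=9/4 t_c=2 v_peak=63/4 T=13/2

(v_max)²/a_max = (63/4)²/7 = 567/16
1071/16 ≥ 567/16 ⇒ cruise phase
t_a = (63/4)/7 = 9/4; v_peak = 63/4
d_cruise = 1071/16 − 567/16 = 63/2; t_c = (63/2)/(63/4) = 2
T = 2·9/4 + 2 = 13/2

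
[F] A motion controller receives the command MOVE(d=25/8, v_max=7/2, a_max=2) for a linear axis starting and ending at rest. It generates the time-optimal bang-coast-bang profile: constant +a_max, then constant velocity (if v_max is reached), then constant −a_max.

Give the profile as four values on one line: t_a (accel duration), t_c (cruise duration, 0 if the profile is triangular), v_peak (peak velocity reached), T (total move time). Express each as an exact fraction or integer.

t_a=5/4 t_c=0 v_peak=5/2 T=5/2

vₘ²/aₘ = (7/2)²/2 = 49/8
25/8 < 49/8 ⇒ no cruise
v_peak = √(25/8·2) = √(25/4) = 5/2
t_a = (5/2)/2 = 5/4; t_c = 0
T = 2·5/4 = 5/2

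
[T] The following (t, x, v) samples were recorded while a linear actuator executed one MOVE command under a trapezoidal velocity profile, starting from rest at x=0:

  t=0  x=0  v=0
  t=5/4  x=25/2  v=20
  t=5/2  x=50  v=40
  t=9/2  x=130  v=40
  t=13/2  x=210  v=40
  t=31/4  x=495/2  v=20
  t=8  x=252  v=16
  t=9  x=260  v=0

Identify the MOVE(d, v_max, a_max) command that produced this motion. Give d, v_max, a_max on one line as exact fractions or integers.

d=260 v_max=40 a_max=16

final state: t=9, x=260, v=0 → d = 260
a_max = (20−0)/(5/4−0) = 16
max v = 40 over t∈[5/2,13/2] → v_max = 40
check: 40·(5/2+4) = 260 ✓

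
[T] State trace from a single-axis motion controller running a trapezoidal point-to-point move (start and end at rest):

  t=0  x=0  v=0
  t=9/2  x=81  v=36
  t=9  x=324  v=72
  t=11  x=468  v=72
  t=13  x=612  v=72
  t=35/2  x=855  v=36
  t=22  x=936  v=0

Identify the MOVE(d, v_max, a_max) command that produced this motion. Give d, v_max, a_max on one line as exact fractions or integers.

d=936 v_max=72 a_max=8

final state: t=22, x=936, v=0 → d = 936
a_max = (36−0)/(9/2−0) = 8
max v = 72 over t∈[9,13] → v_max = 72
check: 72·(9+4) = 936 ✓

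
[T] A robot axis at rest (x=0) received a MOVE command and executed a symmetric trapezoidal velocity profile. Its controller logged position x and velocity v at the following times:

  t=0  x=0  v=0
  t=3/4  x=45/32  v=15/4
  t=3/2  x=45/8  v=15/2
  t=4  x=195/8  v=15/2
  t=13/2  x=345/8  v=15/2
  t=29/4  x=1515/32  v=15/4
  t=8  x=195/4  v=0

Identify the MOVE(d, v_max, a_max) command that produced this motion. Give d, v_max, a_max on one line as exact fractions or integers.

final state: t=8, x=195/4, v=0 → d = 195/4
a_max = (15/4−0)/(3/4−0) = 5
max v = 15/2 over t∈[3/2,13/2] → v_max = 15/2
check: 15/2·(3/2+5) = 195/4 ✓

d=195/4 v_max=15/2 a_max=5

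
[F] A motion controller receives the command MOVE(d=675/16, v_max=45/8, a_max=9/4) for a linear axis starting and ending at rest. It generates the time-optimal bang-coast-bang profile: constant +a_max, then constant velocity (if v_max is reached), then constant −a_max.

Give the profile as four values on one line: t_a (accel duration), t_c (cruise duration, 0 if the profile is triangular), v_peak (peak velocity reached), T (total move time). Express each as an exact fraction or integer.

vₘ²/aₘ = (45/8)²/(9/4) = 225/16
675/16 ≥ 225/16 ⇒ cruise phase
t_a = (45/8)/(9/4) = 5/2; v_peak = 45/8
d_cruise = 675/16 − 225/16 = 225/8; t_c = (225/8)/(45/8) = 5
T = 2·5/2 + 5 = 10

t_a=5/2 t_c=5 v_peak=45/8 T=10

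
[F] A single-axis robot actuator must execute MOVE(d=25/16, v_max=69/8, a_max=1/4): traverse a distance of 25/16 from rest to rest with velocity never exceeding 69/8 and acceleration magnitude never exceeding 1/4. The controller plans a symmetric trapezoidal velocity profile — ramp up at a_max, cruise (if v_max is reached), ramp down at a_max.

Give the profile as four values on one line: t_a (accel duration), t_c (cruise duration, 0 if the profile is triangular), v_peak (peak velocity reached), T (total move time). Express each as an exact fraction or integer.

v_max²/a_max = (69/8)²/(1/4) = 4761/16
25/16 < 4761/16 ⇒ no cruise
v_peak = √(25/16·1/4) = √(25/64) = 5/8
t_a = (5/8)/(1/4) = 5/2; t_c = 0
T = 2·5/2 = 5

t_a=5/2 t_c=0 v_peak=5/8 T=5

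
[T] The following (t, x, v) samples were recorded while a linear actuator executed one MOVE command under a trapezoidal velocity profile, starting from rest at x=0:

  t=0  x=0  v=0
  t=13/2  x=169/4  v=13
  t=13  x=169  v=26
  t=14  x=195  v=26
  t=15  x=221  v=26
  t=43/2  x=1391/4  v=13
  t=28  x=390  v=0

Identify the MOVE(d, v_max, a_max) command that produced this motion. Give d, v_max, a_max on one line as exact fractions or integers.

final state: t=28, x=390, v=0 → d = 390
a_max = (13−0)/(13/2−0) = 2
max v = 26 over t∈[13,15] → v_max = 26
check: 26·(13+2) = 390 ✓

d=390 v_max=26 a_max=2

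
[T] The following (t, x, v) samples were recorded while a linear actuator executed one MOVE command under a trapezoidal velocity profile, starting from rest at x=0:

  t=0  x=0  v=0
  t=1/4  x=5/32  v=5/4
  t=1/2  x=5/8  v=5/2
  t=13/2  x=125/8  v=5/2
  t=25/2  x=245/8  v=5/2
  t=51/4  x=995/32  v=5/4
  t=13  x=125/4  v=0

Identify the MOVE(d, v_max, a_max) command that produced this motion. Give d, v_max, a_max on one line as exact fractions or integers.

final state: t=13, x=125/4, v=0 → d = 125/4
a_max = (5/4−0)/(1/4−0) = 5
max v = 5/2 over t∈[1/2,25/2] → v_max = 5/2
check: 5/2·(1/2+12) = 125/4 ✓

d=125/4 v_max=5/2 a_max=5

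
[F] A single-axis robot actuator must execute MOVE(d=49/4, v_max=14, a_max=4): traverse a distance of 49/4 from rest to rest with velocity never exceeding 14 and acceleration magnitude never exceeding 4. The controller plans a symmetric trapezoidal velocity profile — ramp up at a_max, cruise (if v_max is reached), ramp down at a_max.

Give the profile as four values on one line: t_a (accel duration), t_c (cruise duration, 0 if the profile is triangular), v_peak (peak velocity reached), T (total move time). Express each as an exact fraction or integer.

t_a=7/4 t_c=0 v_peak=7 T=7/2

(v_max)²/a_max = 14²/4 = 49
49/4 < 49 so t_c = 0
v_peak = √(49/4·4) = √49 = 7
t_a = 7/4; t_c = 0
T = 2·7/4 = 7/2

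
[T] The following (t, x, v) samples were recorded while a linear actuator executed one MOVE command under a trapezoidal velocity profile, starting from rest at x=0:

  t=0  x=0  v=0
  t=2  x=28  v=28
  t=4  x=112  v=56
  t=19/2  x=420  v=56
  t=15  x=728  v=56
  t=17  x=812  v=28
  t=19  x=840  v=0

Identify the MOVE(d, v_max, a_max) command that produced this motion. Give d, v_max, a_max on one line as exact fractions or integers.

final state: t=19, x=840, v=0 → d = 840
a_max = (28−0)/(2−0) = 14
max v = 56 over t∈[4,15] → v_max = 56
check: 56·(4+11) = 840 ✓

d=840 v_max=56 a_max=14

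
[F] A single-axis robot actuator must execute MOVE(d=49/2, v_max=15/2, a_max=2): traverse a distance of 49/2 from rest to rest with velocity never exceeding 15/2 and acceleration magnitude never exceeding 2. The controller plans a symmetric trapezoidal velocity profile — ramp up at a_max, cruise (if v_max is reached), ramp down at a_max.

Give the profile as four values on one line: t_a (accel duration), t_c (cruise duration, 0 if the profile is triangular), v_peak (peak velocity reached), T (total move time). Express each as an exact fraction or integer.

v_max²/a_max = (15/2)²/2 = 225/8
49/2 < 225/8 ⇒ no cruise
v_peak = √(49/2·2) = √49 = 7
t_a = 7/2; t_c = 0
T = 2·7/2 = 7

t_a=7/2 t_c=0 v_peak=7 T=7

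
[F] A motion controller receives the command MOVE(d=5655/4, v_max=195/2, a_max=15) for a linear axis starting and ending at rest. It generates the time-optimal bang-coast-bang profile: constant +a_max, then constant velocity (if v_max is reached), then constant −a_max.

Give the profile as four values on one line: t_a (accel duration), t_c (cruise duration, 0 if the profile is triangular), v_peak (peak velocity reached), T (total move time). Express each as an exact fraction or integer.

t_a=13/2 t_c=8 v_peak=195/2 T=21

(v_max)²/a_max = (195/2)²/15 = 2535/4
5655/4 ≥ 2535/4 so v_max reached
t_a = (195/2)/15 = 13/2; v_peak = 195/2
d_cruise = 5655/4 − 2535/4 = 780; t_c = 780/(195/2) = 8
T = 2·13/2 + 8 = 21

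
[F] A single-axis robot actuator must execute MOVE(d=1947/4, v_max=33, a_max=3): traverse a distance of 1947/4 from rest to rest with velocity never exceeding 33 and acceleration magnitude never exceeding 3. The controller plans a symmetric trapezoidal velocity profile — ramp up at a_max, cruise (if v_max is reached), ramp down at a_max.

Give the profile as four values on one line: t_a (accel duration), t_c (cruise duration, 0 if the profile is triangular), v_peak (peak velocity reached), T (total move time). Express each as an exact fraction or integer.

t_a=11 t_c=15/4 v_peak=33 T=103/4

v_max²/a_max = 33²/3 = 363
1947/4 ≥ 363 so v_max reached
t_a = 33/3 = 11; v_peak = 33
d_cruise = 1947/4 − 363 = 495/4; t_c = (495/4)/33 = 15/4
T = 2·11 + 15/4 = 103/4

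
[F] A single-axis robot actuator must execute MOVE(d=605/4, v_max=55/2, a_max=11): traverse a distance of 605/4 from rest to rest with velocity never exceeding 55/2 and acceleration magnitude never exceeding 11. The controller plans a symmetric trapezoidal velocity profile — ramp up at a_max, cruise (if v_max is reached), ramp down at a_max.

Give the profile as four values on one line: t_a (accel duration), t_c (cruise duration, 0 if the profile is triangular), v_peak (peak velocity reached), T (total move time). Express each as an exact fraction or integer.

t_a=5/2 t_c=3 v_peak=55/2 T=8

vₘ²/aₘ = (55/2)²/11 = 275/4
605/4 ≥ 275/4 so v_max reached
t_a = (55/2)/11 = 5/2; v_peak = 55/2
d_cruise = 605/4 − 275/4 = 165/2; t_c = (165/2)/(55/2) = 3
T = 2·5/2 + 3 = 8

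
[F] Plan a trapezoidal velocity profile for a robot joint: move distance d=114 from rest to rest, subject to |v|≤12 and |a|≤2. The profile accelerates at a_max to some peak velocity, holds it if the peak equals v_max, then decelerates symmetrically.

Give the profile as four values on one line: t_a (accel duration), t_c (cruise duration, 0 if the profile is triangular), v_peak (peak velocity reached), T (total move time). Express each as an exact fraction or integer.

t_a=6 t_c=7/2 v_peak=12 T=31/2

vₘ²/aₘ = 12²/2 = 72
114 ≥ 72 ⇒ cruise phase
t_a = 12/2 = 6; v_peak = 12
d_cruise = 114 − 72 = 42; t_c = 42/12 = 7/2
T = 2·6 + 7/2 = 31/2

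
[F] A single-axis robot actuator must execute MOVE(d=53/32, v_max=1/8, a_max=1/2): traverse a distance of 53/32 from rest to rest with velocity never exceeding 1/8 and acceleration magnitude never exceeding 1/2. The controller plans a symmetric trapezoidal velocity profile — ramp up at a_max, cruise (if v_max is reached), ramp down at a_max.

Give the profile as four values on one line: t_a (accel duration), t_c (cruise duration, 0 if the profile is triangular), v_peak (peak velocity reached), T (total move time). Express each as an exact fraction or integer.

(v_max)²/a_max = (1/8)²/(1/2) = 1/32
53/32 ≥ 1/32 ⇒ cruise phase
t_a = (1/8)/(1/2) = 1/4; v_peak = 1/8
d_cruise = 53/32 − 1/32 = 13/8; t_c = (13/8)/(1/8) = 13
T = 2·1/4 + 13 = 27/2

t_a=1/4 t_c=13 v_peak=1/8 T=27/2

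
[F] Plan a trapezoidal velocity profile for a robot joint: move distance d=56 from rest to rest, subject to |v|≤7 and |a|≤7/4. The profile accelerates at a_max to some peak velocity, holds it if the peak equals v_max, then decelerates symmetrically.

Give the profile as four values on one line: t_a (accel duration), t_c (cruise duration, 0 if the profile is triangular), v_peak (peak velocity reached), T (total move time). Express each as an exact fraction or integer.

(v_max)²/a_max = 7²/(7/4) = 28
56 ≥ 28 → trapezoidal
t_a = 7/(7/4) = 4; v_peak = 7
d_cruise = 56 − 28 = 28; t_c = 28/7 = 4
T = 2·4 + 4 = 12

t_a=4 t_c=4 v_peak=7 T=12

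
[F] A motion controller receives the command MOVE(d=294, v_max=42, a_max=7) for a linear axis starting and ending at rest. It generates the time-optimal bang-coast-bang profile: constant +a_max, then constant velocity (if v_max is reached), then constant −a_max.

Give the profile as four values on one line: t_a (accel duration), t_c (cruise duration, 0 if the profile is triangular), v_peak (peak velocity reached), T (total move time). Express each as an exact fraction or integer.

t_a=6 t_c=1 v_peak=42 T=13

vₘ²/aₘ = 42²/7 = 252
294 ≥ 252 so v_max reached
t_a = 42/7 = 6; v_peak = 42
d_cruise = 294 − 252 = 42; t_c = 42/42 = 1
T = 2·6 + 1 = 13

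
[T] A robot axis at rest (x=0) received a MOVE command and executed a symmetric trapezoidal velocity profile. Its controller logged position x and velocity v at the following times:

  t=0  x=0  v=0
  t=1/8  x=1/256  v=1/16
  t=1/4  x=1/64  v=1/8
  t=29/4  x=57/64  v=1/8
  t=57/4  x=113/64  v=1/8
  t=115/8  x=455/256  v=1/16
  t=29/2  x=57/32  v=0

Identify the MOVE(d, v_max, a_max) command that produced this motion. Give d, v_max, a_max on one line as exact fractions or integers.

d=57/32 v_max=1/8 a_max=1/2

final state: t=29/2, x=57/32, v=0 → d = 57/32
a_max = (1/16−0)/(1/8−0) = 1/2
max v = 1/8 over t∈[1/4,57/4] → v_max = 1/8
check: 1/8·(1/4+14) = 57/32 ✓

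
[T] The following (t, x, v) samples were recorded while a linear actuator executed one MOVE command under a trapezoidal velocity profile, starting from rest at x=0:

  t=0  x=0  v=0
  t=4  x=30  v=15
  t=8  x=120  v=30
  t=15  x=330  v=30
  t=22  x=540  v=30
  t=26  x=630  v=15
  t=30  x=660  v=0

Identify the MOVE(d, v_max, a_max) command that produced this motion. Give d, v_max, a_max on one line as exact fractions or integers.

d=660 v_max=30 a_max=15/4

final state: t=30, x=660, v=0 → d = 660
a_max = (15−0)/(4−0) = 15/4
max v = 30 over t∈[8,22] → v_max = 30
check: 30·(8+14) = 660 ✓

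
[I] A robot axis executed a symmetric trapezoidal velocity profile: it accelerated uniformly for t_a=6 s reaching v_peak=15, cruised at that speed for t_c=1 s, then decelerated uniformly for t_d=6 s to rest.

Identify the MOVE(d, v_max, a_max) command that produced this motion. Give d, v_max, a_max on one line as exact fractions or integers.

d=105 v_max=15 a_max=5/2

a_max = 15/6 = 5/2
d_a = ½·15·6 = 45; d_c = 15·1 = 15
d = 2·45 + 15 = 105
t_c = 1 > 0 so v_max = 15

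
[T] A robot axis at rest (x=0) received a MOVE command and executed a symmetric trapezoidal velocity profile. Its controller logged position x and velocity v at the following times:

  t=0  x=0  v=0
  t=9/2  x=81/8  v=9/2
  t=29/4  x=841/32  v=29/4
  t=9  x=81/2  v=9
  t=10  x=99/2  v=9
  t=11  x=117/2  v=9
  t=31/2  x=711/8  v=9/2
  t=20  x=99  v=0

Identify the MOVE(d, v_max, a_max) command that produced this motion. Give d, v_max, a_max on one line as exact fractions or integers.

final state: t=20, x=99, v=0 → d = 99
a_max = (9/2−0)/(9/2−0) = 1
max v = 9 over t∈[9,11] → v_max = 9
check: 9·(9+2) = 99 ✓

d=99 v_max=9 a_max=1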